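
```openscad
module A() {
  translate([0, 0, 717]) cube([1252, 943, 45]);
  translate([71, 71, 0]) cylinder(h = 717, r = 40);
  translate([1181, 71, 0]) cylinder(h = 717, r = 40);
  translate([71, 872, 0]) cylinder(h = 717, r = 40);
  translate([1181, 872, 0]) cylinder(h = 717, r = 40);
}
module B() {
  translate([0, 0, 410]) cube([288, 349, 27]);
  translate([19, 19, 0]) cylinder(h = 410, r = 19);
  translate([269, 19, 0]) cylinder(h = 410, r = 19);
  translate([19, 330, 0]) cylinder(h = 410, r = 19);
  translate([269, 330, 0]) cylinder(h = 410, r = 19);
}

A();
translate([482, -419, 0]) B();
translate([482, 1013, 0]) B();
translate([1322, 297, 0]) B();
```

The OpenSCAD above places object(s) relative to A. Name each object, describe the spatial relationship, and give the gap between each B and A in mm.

A is a table. B is a stool. Three stools sit around the table at the −y, +y, +x sides. The gap between each stool and the table is 70 mm.

Each stool's nearest face is 70 mm from the table's bounding box.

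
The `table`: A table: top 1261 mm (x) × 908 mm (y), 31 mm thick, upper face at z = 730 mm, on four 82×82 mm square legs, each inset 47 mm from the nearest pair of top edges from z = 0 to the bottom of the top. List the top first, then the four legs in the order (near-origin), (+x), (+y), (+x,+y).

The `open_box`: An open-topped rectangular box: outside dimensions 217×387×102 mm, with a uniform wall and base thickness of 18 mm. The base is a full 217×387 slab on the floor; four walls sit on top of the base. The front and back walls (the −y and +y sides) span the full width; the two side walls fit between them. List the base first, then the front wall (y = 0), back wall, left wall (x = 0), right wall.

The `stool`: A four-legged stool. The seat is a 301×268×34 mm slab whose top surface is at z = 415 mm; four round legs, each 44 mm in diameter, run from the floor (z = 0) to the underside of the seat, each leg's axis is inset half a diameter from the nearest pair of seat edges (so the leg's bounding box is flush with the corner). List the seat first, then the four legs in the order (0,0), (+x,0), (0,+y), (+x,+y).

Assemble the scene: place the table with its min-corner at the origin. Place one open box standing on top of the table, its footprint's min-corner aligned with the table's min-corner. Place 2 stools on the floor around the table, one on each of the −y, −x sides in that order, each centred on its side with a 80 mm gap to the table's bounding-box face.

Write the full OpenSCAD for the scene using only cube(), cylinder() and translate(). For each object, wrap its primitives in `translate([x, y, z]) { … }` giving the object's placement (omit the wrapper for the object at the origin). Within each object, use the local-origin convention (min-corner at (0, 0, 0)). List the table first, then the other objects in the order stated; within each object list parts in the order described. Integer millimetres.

translate([0, 0, 699]) cube([1261, 908, 31]);
translate([47, 47, 0]) cube([82, 82, 699]);
translate([1132, 47, 0]) cube([82, 82, 699]);
translate([47, 779, 0]) cube([82, 82, 699]);
translate([1132, 779, 0]) cube([82, 82, 699]);
translate([0, 0, 730]) {
  cube([217, 387, 18]);
  translate([0, 0, 18]) cube([217, 18, 84]);
  translate([0, 369, 18]) cube([217, 18, 84]);
  translate([0, 18, 18]) cube([18, 351, 84]);
  translate([199, 18, 18]) cube([18, 351, 84]);
}
translate([480, -348, 0]) {
  translate([0, 0, 381]) cube([301, 268, 34]);
  translate([22, 22, 0]) cylinder(h = 381, r = 22);
  translate([279, 22, 0]) cylinder(h = 381, r = 22);
  translate([22, 246, 0]) cylinder(h = 381, r = 22);
  translate([279, 246, 0]) cylinder(h = 381, r = 22);
}
translate([-381, 320, 0]) {
  translate([0, 0, 381]) cube([301, 268, 34]);
  translate([22, 22, 0]) cylinder(h = 381, r = 22);
  translate([279, 22, 0]) cylinder(h = 381, r = 22);
  translate([22, 246, 0]) cylinder(h = 381, r = 22);
  translate([279, 246, 0]) cylinder(h = 381, r = 22);
}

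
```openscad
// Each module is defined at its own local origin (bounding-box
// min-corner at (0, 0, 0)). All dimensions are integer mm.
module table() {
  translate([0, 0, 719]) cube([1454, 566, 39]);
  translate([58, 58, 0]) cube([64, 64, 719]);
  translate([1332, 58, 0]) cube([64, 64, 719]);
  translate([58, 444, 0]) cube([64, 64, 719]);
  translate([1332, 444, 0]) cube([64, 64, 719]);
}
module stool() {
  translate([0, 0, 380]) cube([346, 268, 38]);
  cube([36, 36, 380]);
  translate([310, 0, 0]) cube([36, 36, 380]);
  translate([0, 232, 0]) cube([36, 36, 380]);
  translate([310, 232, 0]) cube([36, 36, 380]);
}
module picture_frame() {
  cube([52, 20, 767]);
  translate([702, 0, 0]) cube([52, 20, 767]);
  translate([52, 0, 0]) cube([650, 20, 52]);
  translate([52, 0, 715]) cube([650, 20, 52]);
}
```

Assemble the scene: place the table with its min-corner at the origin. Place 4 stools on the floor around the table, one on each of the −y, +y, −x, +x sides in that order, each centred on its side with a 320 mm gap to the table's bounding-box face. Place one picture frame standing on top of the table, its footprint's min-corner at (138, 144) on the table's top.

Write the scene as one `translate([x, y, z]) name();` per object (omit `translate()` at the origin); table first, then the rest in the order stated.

table();
translate([554, -588, 0]) stool();
translate([554, 886, 0]) stool();
translate([-666, 149, 0]) stool();
translate([1774, 149, 0]) stool();
translate([138, 144, 758]) picture_frame();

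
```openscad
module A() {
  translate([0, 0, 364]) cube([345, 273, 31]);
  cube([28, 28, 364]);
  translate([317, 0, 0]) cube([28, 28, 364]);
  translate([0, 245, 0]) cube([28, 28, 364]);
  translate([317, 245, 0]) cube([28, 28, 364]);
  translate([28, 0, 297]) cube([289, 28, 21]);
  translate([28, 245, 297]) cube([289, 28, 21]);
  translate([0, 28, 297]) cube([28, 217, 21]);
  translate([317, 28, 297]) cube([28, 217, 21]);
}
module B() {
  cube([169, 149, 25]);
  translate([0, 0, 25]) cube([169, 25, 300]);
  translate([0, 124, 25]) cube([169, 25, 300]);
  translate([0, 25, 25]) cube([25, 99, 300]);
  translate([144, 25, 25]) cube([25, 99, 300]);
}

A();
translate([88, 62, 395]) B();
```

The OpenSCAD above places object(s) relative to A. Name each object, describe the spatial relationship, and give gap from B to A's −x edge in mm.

The open box's min-x is at 88; the stool's min-x is 0; gap = 88 mm.

A is a stool. B is an open box. The open box is on top of the stool, centred. The gap from the open box to the stool's −x edge is 88 mm.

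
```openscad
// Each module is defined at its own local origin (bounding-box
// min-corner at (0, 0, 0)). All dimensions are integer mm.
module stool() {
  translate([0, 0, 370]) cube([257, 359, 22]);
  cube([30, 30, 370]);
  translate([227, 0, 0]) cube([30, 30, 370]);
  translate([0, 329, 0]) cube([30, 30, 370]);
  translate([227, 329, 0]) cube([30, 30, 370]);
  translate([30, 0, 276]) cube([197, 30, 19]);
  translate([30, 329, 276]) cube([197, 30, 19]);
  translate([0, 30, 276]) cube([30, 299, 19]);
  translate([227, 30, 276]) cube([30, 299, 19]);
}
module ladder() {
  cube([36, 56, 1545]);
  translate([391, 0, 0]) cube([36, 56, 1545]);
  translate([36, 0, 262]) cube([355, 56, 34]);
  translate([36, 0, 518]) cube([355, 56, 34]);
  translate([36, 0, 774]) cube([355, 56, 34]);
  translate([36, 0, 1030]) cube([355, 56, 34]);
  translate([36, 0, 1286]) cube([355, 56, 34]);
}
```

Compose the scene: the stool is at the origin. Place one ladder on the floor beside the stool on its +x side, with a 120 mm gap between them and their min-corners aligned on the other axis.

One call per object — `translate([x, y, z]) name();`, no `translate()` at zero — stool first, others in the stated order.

stool();
translate([377, 0, 0]) ladder();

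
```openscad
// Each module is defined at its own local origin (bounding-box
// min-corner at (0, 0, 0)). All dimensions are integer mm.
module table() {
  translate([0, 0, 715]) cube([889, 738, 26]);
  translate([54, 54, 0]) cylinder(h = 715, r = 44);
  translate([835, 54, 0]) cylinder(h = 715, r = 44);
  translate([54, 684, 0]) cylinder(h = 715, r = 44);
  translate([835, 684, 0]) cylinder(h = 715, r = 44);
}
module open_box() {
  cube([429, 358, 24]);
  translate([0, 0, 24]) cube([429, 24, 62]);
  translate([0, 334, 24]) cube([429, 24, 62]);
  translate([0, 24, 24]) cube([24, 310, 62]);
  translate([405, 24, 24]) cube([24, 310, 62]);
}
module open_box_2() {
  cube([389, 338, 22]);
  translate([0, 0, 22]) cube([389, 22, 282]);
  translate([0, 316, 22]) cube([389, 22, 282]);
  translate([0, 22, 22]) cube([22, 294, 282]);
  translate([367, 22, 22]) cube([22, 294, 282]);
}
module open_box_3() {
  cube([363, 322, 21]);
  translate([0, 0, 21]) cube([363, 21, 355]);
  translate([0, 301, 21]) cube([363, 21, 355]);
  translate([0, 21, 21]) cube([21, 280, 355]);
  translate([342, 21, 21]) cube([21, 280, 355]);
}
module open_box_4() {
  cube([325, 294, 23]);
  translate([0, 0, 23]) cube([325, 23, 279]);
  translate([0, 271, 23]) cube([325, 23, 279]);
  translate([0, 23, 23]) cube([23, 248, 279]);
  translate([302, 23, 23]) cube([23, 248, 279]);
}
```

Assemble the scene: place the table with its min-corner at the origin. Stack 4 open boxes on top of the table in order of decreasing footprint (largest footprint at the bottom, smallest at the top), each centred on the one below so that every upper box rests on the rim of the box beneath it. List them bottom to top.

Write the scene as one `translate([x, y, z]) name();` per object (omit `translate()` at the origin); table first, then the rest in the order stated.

table();
translate([230, 190, 741]) open_box();
translate([250, 200, 827]) open_box_2();
translate([263, 208, 1131]) open_box_3();
translate([282, 222, 1507]) open_box_4();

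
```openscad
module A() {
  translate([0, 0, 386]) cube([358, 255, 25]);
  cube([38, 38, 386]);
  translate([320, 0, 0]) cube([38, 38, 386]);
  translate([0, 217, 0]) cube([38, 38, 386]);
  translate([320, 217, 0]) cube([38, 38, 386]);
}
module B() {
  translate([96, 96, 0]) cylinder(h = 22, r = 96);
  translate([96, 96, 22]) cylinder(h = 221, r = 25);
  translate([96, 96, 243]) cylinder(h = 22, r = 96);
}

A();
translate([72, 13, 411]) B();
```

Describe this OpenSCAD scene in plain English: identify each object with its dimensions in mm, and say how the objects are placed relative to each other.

A is a four-legged stool. The seat is 358×255 mm, 25 mm thick, top at z = 411 mm. It stands on four square legs, each 38×38 mm in cross-section, from z = 0 to the seat underside, each flush with a corner of the seat.

B is a spool: two coaxial disc flanges of radius 96 mm and thickness 22 mm, joined by a core cylinder of radius 25 mm and height 221 mm. The lower flange rests on z = 0 and the three cylinders share a vertical axis.

The spool is on top of the stool.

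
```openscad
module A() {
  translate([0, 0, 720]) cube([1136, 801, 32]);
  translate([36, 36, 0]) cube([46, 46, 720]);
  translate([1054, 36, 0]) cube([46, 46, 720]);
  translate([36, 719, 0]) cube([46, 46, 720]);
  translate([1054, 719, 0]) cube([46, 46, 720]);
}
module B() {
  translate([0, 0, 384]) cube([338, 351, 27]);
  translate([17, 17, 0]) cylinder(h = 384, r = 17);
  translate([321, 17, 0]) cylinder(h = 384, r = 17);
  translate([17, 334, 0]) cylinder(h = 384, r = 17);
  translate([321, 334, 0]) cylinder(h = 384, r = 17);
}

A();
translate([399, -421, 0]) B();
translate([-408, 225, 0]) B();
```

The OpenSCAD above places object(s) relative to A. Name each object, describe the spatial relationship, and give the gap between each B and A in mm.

A is a table. B is a stool. Two stools sit around the table at the −y, −x sides. The gap between each stool and the table is 70 mm.

Each stool's nearest face is 70 mm from the table's bounding box.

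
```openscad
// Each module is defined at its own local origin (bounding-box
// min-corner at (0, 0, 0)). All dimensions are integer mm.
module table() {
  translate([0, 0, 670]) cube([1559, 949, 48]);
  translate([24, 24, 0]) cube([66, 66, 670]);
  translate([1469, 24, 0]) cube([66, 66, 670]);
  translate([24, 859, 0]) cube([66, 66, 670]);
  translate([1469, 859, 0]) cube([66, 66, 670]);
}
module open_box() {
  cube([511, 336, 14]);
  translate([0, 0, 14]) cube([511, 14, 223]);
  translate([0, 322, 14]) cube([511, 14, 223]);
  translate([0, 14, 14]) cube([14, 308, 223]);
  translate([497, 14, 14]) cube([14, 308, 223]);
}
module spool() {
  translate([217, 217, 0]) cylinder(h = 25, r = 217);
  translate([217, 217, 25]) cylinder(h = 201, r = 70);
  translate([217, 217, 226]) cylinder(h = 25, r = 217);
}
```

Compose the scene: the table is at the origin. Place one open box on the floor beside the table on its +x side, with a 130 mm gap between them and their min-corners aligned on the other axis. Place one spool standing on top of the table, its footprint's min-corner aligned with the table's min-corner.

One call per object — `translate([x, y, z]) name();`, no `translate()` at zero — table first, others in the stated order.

table();
translate([1689, 0, 0]) open_box();
translate([0, 0, 718]) spool();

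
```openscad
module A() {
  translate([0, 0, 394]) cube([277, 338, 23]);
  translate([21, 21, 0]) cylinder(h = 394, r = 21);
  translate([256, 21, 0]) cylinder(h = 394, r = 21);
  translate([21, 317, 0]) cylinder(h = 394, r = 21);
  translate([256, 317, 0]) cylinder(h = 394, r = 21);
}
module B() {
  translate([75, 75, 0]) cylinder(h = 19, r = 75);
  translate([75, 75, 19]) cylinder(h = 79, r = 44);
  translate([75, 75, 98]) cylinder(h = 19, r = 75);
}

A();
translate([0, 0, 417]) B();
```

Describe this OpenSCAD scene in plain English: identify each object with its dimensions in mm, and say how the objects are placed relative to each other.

A is a four-legged stool. The seat is 277×338 mm, 23 mm thick, top at z = 417 mm. It stands on four round legs, each 42 mm in diameter, from z = 0 to the seat underside, each leg's axis is inset half a diameter from the nearest pair of seat edges (so the leg's bounding box is flush with the corner).

B is a spool: two coaxial disc flanges of radius 75 mm and thickness 19 mm, joined by a core cylinder of radius 44 mm and height 79 mm. The lower flange rests on z = 0 and the three cylinders share a vertical axis.

The spool is on top of the stool.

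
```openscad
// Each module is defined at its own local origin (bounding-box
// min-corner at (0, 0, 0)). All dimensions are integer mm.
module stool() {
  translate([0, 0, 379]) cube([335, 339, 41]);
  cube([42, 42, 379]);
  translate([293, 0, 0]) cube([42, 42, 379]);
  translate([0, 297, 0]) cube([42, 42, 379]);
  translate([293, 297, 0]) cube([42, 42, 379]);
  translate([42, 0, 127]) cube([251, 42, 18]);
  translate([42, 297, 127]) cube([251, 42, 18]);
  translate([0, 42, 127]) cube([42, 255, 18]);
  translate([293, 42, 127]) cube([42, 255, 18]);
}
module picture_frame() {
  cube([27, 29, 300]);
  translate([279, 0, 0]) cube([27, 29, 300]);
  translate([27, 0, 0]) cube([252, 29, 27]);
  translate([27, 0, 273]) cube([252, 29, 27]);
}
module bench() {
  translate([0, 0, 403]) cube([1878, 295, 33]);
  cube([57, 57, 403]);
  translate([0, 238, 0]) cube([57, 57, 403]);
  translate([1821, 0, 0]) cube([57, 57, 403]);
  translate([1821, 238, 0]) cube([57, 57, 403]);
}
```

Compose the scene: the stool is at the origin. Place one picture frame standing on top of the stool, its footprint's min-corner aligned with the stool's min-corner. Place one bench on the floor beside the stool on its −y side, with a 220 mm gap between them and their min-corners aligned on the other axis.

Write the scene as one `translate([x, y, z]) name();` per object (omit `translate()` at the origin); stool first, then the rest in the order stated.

stool();
translate([0, 0, 420]) picture_frame();
translate([0, -515, 0]) bench();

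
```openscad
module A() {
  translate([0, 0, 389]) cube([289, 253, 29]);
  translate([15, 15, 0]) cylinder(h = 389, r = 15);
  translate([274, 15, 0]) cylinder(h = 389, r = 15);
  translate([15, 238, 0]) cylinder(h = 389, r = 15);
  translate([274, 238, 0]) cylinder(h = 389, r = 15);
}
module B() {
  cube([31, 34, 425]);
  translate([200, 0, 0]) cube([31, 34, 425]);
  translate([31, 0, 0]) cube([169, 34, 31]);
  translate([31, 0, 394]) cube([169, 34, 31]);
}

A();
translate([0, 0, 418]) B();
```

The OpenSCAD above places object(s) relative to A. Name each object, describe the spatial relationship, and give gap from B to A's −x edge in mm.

The picture frame's min-x is at 0; the stool's min-x is 0; gap = 0 mm.

A is a stool. B is a picture frame. The picture frame is on top of the stool. The gap from the picture frame to the stool's −x edge is 0 mm.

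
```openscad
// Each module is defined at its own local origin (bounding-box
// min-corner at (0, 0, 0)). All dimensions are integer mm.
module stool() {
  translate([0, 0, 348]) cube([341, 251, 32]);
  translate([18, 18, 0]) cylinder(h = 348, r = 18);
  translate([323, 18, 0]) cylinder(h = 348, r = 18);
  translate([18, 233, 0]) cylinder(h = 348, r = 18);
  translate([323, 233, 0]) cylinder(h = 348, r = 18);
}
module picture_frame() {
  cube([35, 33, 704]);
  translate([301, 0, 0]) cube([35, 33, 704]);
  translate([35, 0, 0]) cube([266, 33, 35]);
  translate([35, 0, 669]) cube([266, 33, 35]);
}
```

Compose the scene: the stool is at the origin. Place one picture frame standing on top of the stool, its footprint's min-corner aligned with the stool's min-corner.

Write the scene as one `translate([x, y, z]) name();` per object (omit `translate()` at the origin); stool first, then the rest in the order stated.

stool();
translate([0, 0, 380]) picture_frame();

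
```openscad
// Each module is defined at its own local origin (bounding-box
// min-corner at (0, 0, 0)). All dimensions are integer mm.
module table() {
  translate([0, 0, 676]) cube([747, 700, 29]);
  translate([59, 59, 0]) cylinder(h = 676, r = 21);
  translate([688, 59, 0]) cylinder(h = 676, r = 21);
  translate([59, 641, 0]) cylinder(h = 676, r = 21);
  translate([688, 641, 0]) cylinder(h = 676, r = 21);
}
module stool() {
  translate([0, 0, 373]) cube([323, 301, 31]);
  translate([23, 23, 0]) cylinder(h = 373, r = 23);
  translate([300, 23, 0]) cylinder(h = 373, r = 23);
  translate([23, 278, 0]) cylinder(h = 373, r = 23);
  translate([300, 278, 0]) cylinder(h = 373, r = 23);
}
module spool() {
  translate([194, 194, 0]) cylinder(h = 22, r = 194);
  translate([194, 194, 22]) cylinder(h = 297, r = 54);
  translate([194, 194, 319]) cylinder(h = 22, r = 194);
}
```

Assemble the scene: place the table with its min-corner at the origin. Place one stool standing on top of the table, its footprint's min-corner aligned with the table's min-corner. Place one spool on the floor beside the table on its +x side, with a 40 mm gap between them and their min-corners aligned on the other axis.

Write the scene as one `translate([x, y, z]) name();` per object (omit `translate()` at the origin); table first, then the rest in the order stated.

table();
translate([0, 0, 705]) stool();
translate([787, 0, 0]) spool();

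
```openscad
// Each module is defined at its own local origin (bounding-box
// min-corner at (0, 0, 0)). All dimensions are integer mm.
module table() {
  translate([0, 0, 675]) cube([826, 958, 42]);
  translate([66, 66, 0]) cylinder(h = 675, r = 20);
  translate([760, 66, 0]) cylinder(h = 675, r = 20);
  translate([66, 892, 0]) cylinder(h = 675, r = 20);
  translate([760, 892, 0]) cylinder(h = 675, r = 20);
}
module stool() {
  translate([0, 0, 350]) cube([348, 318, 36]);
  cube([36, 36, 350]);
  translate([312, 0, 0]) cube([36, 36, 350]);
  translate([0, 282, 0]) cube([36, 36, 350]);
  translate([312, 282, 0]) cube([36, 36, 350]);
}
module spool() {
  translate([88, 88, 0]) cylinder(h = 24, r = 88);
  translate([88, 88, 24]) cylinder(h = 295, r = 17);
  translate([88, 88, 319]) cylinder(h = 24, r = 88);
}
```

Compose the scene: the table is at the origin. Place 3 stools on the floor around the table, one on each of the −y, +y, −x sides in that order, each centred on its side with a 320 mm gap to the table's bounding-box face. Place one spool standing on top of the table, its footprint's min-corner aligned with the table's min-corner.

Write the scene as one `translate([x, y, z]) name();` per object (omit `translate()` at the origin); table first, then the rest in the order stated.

table();
translate([239, -638, 0]) stool();
translate([239, 1278, 0]) stool();
translate([-668, 320, 0]) stool();
translate([0, 0, 717]) spool();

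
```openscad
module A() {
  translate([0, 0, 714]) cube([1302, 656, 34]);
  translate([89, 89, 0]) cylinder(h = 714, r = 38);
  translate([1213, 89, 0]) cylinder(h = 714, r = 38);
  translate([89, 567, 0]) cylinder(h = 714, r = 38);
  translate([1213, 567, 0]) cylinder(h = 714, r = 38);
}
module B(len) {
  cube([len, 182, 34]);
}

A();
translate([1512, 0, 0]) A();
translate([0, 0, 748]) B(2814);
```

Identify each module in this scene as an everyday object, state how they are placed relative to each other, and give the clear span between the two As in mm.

Second table starts at x = 1512; first ends at x = 1302; clear span = 1512 − 1302 = 210 mm.

A is a table. B is a beam. A beam spans the tops of two tables. The clear span between the two tables is 210 mm.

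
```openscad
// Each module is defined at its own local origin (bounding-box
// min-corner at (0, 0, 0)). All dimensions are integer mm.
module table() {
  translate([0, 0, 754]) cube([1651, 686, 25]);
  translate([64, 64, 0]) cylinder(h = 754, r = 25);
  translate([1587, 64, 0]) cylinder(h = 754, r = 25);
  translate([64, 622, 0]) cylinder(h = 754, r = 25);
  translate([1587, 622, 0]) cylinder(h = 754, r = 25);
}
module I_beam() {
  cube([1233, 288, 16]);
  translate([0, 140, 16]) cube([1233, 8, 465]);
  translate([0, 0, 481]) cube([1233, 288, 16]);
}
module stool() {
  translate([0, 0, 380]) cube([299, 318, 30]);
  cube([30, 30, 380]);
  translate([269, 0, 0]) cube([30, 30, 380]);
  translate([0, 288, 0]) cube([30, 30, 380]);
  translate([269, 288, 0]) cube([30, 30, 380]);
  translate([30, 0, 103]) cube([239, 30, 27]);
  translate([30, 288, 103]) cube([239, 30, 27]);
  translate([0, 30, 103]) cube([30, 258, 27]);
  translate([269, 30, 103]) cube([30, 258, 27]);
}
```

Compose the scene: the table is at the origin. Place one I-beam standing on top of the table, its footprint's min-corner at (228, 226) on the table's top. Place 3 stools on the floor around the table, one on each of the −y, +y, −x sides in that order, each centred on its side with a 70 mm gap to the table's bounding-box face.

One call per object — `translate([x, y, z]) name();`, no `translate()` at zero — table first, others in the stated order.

table();
translate([228, 226, 779]) I_beam();
translate([676, -388, 0]) stool();
translate([676, 756, 0]) stool();
translate([-369, 184, 0]) stool();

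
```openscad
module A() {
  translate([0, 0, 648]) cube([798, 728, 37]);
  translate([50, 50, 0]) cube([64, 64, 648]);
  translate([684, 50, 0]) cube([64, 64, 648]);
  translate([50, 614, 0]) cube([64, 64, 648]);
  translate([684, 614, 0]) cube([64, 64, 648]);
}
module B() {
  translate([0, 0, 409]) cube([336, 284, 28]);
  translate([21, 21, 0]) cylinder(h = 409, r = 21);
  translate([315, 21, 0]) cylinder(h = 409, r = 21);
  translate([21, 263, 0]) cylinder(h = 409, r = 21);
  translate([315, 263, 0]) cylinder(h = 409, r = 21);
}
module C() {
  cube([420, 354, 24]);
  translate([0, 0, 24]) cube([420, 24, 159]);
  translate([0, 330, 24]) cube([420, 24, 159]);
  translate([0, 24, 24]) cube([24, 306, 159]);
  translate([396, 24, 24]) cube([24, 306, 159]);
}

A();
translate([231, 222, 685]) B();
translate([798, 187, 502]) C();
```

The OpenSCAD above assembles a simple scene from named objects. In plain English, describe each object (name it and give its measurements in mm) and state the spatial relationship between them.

A is a table with a 798×728 mm rectangular top, 37 mm thick, top surface at z = 685 mm, supported by four 64×64 mm square legs, each inset 50 mm from the nearest pair of top edges, running from the floor.

B is a four-legged stool. The seat is a 336×284×28 mm slab whose top surface is at z = 437 mm; four round legs, each 42 mm in diameter, run from the floor (z = 0) to the underside of the seat, each leg's axis is inset half a diameter from the nearest pair of seat edges (so the leg's bounding box is flush with the corner).

C is an open storage box with external size 420×354×183 mm and wall thickness 24 mm (the base is also 24 mm thick). The base covers the whole footprint; the four walls stand on the base, with the y-facing walls full-width and the x-facing walls fitting between their inner faces.

The stool is on top of the table, centred. The open box is beside the table with their tops flush at z = 685.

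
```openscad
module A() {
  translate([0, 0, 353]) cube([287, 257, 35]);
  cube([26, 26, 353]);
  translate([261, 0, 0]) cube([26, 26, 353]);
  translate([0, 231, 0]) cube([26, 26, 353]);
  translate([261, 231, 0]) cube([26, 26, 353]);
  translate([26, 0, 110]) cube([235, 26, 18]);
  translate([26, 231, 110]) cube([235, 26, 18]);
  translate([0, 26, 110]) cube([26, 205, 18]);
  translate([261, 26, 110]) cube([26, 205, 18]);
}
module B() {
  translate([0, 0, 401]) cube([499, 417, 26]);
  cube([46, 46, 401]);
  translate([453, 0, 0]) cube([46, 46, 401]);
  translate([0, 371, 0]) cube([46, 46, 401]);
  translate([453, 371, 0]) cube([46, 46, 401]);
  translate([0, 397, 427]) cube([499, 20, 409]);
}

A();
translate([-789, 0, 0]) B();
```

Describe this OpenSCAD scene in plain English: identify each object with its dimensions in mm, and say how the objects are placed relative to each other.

A is a four-legged stool. The seat is 287×257 mm, 35 mm thick, top at z = 388 mm. It stands on four square legs, each 26×26 mm in cross-section, from z = 0 to the seat underside, each flush with a corner of the seat. Four stretchers, 26 mm wide and 18 mm tall, connect adjacent legs with their undersides at z = 110 mm, each running between the inner faces of the legs it joins and aligned with the legs' outer faces on the other axis.

B is a chair. The seat is a 499×417×26 mm slab with its top at z = 427 mm, on four 46×46 mm corner legs (flush with the seat edges, standing on z = 0). A flat backrest 20 mm thick, 409 mm tall, spans the full seat width and rises from the seat top along its +y edge, rear face flush with the rear of the seat.

The chair is on the floor beside the stool on its −x side.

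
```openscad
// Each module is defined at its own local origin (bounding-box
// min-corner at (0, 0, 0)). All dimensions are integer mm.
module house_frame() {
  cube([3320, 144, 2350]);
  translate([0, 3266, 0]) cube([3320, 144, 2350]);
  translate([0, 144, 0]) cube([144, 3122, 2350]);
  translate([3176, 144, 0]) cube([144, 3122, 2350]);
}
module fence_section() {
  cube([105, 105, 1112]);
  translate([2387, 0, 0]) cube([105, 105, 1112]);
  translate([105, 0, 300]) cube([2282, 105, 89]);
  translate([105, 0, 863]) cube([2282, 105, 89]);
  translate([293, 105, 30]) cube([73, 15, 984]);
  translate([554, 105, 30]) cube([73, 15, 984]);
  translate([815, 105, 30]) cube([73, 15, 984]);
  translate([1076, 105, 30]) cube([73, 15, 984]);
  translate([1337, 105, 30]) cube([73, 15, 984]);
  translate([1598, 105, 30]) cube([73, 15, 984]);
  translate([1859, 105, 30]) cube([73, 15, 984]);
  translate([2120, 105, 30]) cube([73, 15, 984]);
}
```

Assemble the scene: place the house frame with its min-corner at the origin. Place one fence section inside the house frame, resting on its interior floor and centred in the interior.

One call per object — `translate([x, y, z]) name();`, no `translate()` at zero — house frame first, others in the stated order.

house_frame();
translate([414, 1645, 0]) fence_section();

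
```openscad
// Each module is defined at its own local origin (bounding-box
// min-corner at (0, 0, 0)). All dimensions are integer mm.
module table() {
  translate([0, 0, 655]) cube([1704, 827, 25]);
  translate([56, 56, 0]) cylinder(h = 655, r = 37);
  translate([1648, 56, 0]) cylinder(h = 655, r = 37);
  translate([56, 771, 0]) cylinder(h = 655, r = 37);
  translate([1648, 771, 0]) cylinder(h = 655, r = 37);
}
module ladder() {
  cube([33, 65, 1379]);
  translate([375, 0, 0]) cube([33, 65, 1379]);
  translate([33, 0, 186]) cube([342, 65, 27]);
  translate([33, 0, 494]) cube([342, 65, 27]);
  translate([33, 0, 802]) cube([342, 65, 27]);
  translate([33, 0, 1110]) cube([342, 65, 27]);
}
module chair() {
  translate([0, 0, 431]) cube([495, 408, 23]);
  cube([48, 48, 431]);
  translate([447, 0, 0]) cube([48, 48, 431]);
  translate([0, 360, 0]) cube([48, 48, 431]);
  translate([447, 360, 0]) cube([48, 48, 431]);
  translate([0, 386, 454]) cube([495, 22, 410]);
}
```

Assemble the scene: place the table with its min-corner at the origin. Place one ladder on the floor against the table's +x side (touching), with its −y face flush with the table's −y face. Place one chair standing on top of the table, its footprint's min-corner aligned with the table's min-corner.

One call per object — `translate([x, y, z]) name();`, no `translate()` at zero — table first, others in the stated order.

table();
translate([1704, 0, 0]) ladder();
translate([0, 0, 680]) chair();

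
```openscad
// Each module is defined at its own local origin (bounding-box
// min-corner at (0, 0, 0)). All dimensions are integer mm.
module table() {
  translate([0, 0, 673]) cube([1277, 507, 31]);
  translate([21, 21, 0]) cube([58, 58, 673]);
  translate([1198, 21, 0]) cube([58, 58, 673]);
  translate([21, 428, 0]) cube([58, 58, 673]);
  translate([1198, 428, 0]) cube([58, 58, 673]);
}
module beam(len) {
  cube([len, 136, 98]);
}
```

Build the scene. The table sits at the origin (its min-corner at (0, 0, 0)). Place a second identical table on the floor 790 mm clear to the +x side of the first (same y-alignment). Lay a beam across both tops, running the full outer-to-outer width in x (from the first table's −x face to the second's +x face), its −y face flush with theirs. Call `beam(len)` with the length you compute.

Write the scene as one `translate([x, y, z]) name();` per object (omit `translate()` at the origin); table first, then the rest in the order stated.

table();
translate([2067, 0, 0]) table();
translate([0, 0, 704]) beam(3344);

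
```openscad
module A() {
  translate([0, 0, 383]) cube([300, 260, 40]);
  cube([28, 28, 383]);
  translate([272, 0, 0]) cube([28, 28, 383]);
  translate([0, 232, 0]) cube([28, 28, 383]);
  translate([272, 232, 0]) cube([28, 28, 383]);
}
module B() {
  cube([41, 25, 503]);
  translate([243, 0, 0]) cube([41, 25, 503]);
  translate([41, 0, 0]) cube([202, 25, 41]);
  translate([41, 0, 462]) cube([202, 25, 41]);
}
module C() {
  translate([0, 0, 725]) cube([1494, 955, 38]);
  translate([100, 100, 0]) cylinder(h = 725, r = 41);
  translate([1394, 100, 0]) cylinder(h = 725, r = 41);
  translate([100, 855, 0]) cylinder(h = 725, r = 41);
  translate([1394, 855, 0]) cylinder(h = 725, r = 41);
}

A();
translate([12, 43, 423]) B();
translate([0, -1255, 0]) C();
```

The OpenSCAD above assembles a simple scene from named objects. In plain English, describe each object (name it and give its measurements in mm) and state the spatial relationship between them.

A is a four-legged stool. The seat is a 300×260×40 mm slab whose top surface is at z = 423 mm; four square legs, each 28×28 mm in cross-section, run from the floor (z = 0) to the underside of the seat, each flush with a corner of the seat.

B is a rectangular picture frame lying in the x–z plane (depth along y). The opening is 202 mm wide (x) by 421 mm tall (z), surrounded by a border 41 mm wide on all four sides. The frame is 25 mm deep and is made of two full-height vertical stiles with two horizontal rails fitted between them.

C is a table: top 1494 mm (x) × 955 mm (y), 38 mm thick, upper face at z = 763 mm, on four round legs of 82 mm diameter, each leg's bounding box inset 59 mm from the nearest pair of top edges, running from z = 0 to the bottom of the top.

The picture frame is on top of the stool. The table is on the floor beside the stool on its −y side.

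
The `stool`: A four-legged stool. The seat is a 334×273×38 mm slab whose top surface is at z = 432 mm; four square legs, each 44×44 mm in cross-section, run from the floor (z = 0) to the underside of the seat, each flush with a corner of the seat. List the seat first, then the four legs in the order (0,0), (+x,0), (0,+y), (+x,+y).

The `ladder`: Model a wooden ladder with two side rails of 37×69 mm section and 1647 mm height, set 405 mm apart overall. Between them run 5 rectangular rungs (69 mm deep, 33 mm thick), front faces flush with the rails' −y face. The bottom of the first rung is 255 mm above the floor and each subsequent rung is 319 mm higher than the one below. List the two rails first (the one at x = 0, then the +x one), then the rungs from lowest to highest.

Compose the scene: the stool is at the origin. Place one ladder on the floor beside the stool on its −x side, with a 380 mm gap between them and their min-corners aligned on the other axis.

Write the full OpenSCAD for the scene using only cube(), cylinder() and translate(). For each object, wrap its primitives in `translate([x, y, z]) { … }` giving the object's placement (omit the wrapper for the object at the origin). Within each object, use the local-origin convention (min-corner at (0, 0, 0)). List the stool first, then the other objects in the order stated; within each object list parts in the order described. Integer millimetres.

translate([0, 0, 394]) cube([334, 273, 38]);
cube([44, 44, 394]);
translate([290, 0, 0]) cube([44, 44, 394]);
translate([0, 229, 0]) cube([44, 44, 394]);
translate([290, 229, 0]) cube([44, 44, 394]);
translate([-785, 0, 0]) {
  cube([37, 69, 1647]);
  translate([368, 0, 0]) cube([37, 69, 1647]);
  translate([37, 0, 255]) cube([331, 69, 33]);
  translate([37, 0, 574]) cube([331, 69, 33]);
  translate([37, 0, 893]) cube([331, 69, 33]);
  translate([37, 0, 1212]) cube([331, 69, 33]);
  translate([37, 0, 1531]) cube([331, 69, 33]);
}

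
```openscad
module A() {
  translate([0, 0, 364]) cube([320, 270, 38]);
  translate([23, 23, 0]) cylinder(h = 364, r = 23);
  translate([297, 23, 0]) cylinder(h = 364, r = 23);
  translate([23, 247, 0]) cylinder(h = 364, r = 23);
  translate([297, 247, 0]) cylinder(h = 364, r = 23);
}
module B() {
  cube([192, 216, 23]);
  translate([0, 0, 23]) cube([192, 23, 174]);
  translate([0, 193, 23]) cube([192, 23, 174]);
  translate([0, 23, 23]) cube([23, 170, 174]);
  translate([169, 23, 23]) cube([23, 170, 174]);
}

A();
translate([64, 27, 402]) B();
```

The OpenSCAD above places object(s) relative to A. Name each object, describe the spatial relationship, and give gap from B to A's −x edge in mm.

A is a stool. B is an open box. The open box is on top of the stool, centred. The gap from the open box to the stool's −x edge is 64 mm.

The open box's min-x is at 64; the stool's min-x is 0; gap = 64 mm.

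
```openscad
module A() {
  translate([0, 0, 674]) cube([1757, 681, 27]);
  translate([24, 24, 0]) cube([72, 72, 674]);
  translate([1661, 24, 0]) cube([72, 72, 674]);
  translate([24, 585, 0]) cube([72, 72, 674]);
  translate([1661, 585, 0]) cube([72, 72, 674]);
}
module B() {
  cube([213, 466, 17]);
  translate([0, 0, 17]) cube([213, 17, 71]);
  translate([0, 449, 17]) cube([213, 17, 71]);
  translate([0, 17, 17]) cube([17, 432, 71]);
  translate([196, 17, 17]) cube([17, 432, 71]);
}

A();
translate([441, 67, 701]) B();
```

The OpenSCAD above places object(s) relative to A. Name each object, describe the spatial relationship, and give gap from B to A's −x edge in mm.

The open box's min-x is at 441; the table's min-x is 0; gap = 441 mm.

A is a table. B is an open box. The open box is on top of the table. The gap from the open box to the table's −x edge is 441 mm.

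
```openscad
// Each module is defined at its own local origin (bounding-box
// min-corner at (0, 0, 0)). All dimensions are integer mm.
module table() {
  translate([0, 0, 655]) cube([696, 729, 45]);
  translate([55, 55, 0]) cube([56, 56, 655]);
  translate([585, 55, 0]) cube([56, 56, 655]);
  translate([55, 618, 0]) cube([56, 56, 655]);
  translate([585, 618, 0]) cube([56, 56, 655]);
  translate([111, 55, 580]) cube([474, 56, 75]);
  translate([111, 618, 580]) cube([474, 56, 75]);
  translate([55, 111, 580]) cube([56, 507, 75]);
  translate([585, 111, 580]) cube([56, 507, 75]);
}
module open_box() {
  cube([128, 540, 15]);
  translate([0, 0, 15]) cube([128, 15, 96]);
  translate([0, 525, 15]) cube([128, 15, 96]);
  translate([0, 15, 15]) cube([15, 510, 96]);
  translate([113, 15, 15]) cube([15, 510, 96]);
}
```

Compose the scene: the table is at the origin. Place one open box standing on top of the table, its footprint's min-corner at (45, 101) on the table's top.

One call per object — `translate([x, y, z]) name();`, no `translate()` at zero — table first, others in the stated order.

table();
translate([45, 101, 700]) open_box();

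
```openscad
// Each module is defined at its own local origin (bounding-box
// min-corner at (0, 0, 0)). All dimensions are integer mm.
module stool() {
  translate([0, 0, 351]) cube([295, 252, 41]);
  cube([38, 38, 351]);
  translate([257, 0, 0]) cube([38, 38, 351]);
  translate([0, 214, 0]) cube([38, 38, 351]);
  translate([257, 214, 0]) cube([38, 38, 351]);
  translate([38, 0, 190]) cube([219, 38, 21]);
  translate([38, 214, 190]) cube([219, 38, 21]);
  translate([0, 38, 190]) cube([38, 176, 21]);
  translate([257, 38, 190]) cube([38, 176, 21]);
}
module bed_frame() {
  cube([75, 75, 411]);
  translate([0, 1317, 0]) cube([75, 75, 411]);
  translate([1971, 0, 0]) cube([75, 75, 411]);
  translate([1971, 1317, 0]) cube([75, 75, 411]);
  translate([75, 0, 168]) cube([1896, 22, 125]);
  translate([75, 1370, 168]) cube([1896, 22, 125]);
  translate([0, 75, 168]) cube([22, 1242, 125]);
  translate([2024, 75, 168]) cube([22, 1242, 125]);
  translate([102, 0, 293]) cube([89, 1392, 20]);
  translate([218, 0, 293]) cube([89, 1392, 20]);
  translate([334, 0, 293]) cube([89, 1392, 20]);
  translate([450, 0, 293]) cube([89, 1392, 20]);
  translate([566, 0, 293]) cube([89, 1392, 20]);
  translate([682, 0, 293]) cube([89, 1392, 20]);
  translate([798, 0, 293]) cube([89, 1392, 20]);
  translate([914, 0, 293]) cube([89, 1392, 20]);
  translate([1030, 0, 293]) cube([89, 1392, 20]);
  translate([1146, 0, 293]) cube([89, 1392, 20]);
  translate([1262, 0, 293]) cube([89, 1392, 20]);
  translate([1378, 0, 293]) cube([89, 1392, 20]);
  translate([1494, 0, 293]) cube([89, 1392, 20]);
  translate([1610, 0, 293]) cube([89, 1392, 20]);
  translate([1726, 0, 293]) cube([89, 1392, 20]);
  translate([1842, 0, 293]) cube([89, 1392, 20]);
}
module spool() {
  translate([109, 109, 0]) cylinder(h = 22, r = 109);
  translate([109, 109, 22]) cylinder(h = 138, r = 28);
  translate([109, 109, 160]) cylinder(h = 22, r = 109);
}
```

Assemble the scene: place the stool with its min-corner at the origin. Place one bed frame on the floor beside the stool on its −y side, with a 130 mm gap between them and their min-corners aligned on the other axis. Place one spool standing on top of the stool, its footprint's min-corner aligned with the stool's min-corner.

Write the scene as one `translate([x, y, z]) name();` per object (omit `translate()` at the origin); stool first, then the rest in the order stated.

stool();
translate([0, -1522, 0]) bed_frame();
translate([0, 0, 392]) spool();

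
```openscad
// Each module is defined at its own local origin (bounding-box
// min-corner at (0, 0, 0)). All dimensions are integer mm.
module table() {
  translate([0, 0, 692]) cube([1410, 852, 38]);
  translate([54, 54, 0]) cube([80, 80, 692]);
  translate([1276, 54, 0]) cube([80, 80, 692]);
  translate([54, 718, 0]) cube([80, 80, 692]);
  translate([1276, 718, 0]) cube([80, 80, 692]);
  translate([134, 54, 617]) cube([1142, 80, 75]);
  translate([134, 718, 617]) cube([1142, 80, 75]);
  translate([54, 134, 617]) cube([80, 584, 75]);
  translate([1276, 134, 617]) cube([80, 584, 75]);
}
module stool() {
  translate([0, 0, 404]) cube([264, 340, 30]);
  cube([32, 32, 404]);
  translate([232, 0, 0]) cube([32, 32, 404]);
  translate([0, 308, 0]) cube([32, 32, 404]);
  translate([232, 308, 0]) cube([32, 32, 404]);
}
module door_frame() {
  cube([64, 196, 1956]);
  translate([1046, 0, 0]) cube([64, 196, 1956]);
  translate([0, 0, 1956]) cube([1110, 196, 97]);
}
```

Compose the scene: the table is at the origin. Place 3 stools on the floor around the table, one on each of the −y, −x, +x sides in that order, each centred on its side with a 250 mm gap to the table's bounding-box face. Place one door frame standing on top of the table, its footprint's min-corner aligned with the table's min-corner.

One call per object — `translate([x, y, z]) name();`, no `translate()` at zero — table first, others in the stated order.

table();
translate([573, -590, 0]) stool();
translate([-514, 256, 0]) stool();
translate([1660, 256, 0]) stool();
translate([0, 0, 730]) door_frame();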